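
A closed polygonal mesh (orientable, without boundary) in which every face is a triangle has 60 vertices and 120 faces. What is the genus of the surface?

Every face is a triangle, so 2E = 3·120 = 360, giving E = 180.
χ = V − E + F = 60 − 180 + 120 = 0.
For a closed orientable surface χ = 2 − 2g, so g = (2 − (0))/2 = 1.

1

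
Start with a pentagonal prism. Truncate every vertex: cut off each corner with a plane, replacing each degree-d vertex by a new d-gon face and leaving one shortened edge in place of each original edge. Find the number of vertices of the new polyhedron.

30

The base solid has V = 10, E = 15, F = 7.
Truncation replaces each original edge-end by a new vertex, so V′ = 2E = 30.
Each original edge survives, and each old vertex of degree d contributes d new edges; summing degrees gives Σd = 2E, so E′ = E + 2E = 3E = 45.
Each original face survives and each original vertex becomes one new face: F′ = F + V = 17.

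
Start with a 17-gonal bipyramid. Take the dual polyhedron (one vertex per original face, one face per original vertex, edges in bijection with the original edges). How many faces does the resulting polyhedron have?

The base solid has V = 19, E = 51, F = 34.
The dual swaps V and F and preserves E: V′ = F = 34, E′ = E = 51, F′ = V = 19.

19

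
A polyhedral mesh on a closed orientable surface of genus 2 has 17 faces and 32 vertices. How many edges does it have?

51

For a closed orientable surface of genus 2, χ = 2 − 2·2 = -2.
E = V + F − (-2) = 32 + 17 − (-2) = 51.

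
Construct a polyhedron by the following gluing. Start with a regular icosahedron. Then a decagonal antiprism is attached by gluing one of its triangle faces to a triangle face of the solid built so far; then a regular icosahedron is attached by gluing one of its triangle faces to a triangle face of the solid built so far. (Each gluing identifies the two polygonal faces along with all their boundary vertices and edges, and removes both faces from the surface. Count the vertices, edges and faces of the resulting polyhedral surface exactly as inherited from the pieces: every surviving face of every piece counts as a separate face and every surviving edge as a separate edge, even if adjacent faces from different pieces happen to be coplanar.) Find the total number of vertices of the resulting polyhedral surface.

A regular icosahedron: V=12, E=30, F=20.
Attach a decagonal antiprism (V=20, E=40, F=22) along a 3-gon: merge 3 vertices and 3 edges, delete both glued faces → V=29, E=67, F=40.
Attach a regular icosahedron (V=12, E=30, F=20) along a 3-gon: merge 3 vertices and 3 edges, delete both glued faces → V=38, E=94, F=58.
Check: V − E + F = 38 − 94 + 58 = 2.

38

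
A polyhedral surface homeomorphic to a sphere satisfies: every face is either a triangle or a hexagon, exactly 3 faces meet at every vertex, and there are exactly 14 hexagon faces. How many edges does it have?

48

Let x be the number of triangles; then F = 14 + x.
Edge–face incidences: 2E = 6·14 + 3·x = 84 + 3x.
Every vertex has degree 3, so 3V = 2E.
Euler: V − E + F = 2 ⇒ (2E)/3 − E + (14 + x) = 2.
Multiply by 6: 2·(2E) − 3·(2E) + 6·(14 + x) = 12, i.e. 84 + 6x − (84 + 3x) = 12.
Collecting terms: 3x = 12, so x = 4.
Then 2E = 84 + 3·4 = 96, so E = 48, V = 2E/3 = 32, F = 14 + 4 = 18.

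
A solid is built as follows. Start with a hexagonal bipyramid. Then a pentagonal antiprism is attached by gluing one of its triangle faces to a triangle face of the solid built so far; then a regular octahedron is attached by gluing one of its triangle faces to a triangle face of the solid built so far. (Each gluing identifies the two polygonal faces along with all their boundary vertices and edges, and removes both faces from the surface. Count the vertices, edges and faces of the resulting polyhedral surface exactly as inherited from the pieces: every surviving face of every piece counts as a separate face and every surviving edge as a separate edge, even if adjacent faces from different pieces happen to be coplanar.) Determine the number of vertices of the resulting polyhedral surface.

18

A hexagonal bipyramid: V=8, E=18, F=12.
Attach a pentagonal antiprism (V=10, E=20, F=12) along a 3-gon: merge 3 vertices and 3 edges, delete both glued faces → V=15, E=35, F=22.
Attach a regular octahedron (V=6, E=12, F=8) along a 3-gon: merge 3 vertices and 3 edges, delete both glued faces → V=18, E=44, F=28.
Check: V − E + F = 18 − 44 + 28 = 2.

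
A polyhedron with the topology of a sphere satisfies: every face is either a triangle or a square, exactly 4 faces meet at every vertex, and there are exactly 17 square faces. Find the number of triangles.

Let x be the number of triangles; then F = 17 + x.
Edge–face incidences: 2E = 4·17 + 3·x = 68 + 3x.
Every vertex has degree 4, so 4V = 2E.
Euler: V − E + F = 2 ⇒ (2E)/4 − E + (17 + x) = 2.
Multiply by 8: 2·(2E) − 4·(2E) + 8·(17 + x) = 16, i.e. 136 + 8x − 2·(68 + 3x) = 16.
Collecting terms: 2x = 16, so x = 8.
Then 2E = 68 + 3·8 = 92, so E = 46, V = 2E/4 = 23, F = 17 + 8 = 25.

8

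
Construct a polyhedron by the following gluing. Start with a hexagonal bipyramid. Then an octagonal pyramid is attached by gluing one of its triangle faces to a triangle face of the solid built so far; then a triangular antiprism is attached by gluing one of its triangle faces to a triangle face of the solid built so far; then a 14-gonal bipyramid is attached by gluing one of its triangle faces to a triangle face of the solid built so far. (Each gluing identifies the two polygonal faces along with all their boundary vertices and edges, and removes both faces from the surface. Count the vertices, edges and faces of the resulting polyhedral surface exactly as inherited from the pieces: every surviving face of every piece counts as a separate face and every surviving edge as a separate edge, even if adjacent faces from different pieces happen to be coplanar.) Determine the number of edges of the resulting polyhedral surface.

79

A hexagonal bipyramid: V=8, E=18, F=12.
Attach an octagonal pyramid (V=9, E=16, F=9) along a 3-gon: merge 3 vertices and 3 edges, delete both glued faces → V=14, E=31, F=19.
Attach a triangular antiprism (V=6, E=12, F=8) along a 3-gon: merge 3 vertices and 3 edges, delete both glued faces → V=17, E=40, F=25.
Attach a 14-gonal bipyramid (V=16, E=42, F=28) along a 3-gon: merge 3 vertices and 3 edges, delete both glued faces → V=30, E=79, F=51.
Check: V − E + F = 30 − 79 + 51 = 2.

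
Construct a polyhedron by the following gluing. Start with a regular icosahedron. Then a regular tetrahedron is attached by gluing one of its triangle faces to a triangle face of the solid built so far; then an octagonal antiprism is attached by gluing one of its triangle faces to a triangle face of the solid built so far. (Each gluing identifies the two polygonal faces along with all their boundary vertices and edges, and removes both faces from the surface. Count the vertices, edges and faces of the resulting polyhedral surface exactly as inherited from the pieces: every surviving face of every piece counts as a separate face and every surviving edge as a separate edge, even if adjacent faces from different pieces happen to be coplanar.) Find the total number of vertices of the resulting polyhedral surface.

A regular icosahedron: V=12, E=30, F=20.
Attach a regular tetrahedron (V=4, E=6, F=4) along a 3-gon: merge 3 vertices and 3 edges, delete both glued faces → V=13, E=33, F=22.
Attach an octagonal antiprism (V=16, E=32, F=18) along a 3-gon: merge 3 vertices and 3 edges, delete both glued faces → V=26, E=62, F=38.
Check: V − E + F = 26 − 62 + 38 = 2.

26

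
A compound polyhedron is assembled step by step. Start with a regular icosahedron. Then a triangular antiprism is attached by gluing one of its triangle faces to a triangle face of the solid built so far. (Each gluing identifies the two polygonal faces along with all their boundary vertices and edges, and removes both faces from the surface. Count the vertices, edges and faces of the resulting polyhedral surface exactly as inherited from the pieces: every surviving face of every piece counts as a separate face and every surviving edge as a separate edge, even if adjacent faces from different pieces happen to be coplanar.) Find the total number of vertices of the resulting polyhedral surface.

15

A regular icosahedron: V=12, E=30, F=20.
Attach a triangular antiprism (V=6, E=12, F=8) along a 3-gon: merge 3 vertices and 3 edges, delete both glued faces → V=15, E=39, F=26.
Check: V − E + F = 15 − 39 + 26 = 2.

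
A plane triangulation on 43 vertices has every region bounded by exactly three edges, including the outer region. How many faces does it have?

82

In a plane triangulation 3F = 2E and V − E + F = 2, so F = 2V − 4 = 2·43 − 4 = 82.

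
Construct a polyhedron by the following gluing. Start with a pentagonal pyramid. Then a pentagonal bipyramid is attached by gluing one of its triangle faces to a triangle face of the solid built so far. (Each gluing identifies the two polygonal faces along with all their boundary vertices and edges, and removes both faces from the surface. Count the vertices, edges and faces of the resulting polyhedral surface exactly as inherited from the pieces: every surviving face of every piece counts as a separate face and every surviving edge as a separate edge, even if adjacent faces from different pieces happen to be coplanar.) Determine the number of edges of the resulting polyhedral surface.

A pentagonal pyramid: V=6, E=10, F=6.
Attach a pentagonal bipyramid (V=7, E=15, F=10) along a 3-gon: merge 3 vertices and 3 edges, delete both glued faces → V=10, E=22, F=14.
Check: V − E + F = 10 − 22 + 14 = 2.

22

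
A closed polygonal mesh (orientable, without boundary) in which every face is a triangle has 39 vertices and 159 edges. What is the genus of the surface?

Every face is a triangle and each edge borders two faces, so 3F = 2·159, giving F = 106.
χ = V − E + F = 39 − 159 + 106 = -14.
For a closed orientable surface χ = 2 − 2g, so g = (2 − (-14))/2 = 8.

8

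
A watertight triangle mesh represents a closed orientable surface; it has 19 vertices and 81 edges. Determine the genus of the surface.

Every face is a triangle and each edge borders two faces, so 3F = 2·81, giving F = 54.
χ = V − E + F = 19 − 81 + 54 = -8.
For a closed orientable surface χ = 2 − 2g, so g = (2 − (-8))/2 = 5.

5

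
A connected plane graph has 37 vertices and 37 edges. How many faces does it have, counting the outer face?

2

Euler's formula for a connected plane graph: V − E + F = 2, so F = 2 − 37 + 37 = 2.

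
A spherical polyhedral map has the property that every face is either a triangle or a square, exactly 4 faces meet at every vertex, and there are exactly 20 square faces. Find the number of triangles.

8

Let x be the number of triangles; then F = 20 + x.
Edge–face incidences: 2E = 4·20 + 3·x = 80 + 3x.
Every vertex has degree 4, so 4V = 2E.
Euler: V − E + F = 2 ⇒ (2E)/4 − E + (20 + x) = 2.
Multiply by 8: 2·(2E) − 4·(2E) + 8·(20 + x) = 16, i.e. 160 + 8x − 2·(80 + 3x) = 16.
Collecting terms: 2x = 16, so x = 8.
Then 2E = 80 + 3·8 = 104, so E = 52, V = 2E/4 = 26, F = 20 + 8 = 28.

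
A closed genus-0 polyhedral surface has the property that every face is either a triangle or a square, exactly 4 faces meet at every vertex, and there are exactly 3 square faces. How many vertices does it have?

Let x be the number of triangles; then F = 3 + x.
Edge–face incidences: 2E = 4·3 + 3·x = 12 + 3x.
Every vertex has degree 4, so 4V = 2E.
Euler: V − E + F = 2 ⇒ (2E)/4 − E + (3 + x) = 2.
Multiply by 8: 2·(2E) − 4·(2E) + 8·(3 + x) = 16, i.e. 24 + 8x − 2·(12 + 3x) = 16.
Collecting terms: 2x = 16, so x = 8.
Then 2E = 12 + 3·8 = 36, so E = 18, V = 2E/4 = 9, F = 3 + 8 = 11.

9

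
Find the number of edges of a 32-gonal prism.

96

A prism on an n-gon has two n-gon bases and n rectangular sides: V = 2·32 = 64, E = 3·32 = 96, F = 32 + 2 = 34.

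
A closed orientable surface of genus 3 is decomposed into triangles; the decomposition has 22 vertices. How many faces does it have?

52

χ = 2 − 2·3 = -4, and every face is a triangle so 3F = 2E.
V − E + F = -4 with E = 3F/2 gives 22 − (3/2 − 1)·F = -4, so F = 52 and E = 78.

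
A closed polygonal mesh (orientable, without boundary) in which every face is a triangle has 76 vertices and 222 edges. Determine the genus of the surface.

Every face is a triangle and each edge borders two faces, so 3F = 2·222, giving F = 148.
χ = V − E + F = 76 − 222 + 148 = 2.
For a closed orientable surface χ = 2 − 2g, so g = (2 − (2))/2 = 0.

0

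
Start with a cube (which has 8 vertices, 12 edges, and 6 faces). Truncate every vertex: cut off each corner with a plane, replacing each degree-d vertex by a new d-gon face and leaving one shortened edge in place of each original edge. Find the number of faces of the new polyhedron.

14

Truncation replaces each original edge-end by a new vertex, so V′ = 2E = 24.
Each original edge survives, and each old vertex of degree d contributes d new edges; summing degrees gives Σd = 2E, so E′ = E + 2E = 3E = 36.
Each original face survives and each original vertex becomes one new face: F′ = F + V = 14.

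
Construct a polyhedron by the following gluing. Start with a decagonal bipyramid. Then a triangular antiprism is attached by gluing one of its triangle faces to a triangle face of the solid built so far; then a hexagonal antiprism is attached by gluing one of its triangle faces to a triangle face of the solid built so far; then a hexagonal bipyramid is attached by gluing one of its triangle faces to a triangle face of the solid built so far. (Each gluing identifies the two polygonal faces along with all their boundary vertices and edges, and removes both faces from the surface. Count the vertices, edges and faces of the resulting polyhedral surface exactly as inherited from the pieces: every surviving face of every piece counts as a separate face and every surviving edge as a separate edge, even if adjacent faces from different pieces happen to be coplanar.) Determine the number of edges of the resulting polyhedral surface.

A decagonal bipyramid: V=12, E=30, F=20.
Attach a triangular antiprism (V=6, E=12, F=8) along a 3-gon: merge 3 vertices and 3 edges, delete both glued faces → V=15, E=39, F=26.
Attach a hexagonal antiprism (V=12, E=24, F=14) along a 3-gon: merge 3 vertices and 3 edges, delete both glued faces → V=24, E=60, F=38.
Attach a hexagonal bipyramid (V=8, E=18, F=12) along a 3-gon: merge 3 vertices and 3 edges, delete both glued faces → V=29, E=75, F=48.
Check: V − E + F = 29 − 75 + 48 = 2.

75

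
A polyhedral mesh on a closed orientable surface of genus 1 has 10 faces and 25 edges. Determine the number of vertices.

For a closed orientable surface of genus 1, χ = 2 − 2·1 = 0.
V = 0 + E − F = 0 + 25 − 10 = 15.

15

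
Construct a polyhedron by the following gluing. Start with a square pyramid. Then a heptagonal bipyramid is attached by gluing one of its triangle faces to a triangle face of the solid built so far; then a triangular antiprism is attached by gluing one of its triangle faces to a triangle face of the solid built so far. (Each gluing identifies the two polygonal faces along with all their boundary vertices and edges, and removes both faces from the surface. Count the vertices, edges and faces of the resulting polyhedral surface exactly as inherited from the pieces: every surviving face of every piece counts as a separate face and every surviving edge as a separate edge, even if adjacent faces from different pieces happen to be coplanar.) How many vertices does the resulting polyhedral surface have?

A square pyramid: V=5, E=8, F=5.
Attach a heptagonal bipyramid (V=9, E=21, F=14) along a 3-gon: merge 3 vertices and 3 edges, delete both glued faces → V=11, E=26, F=17.
Attach a triangular antiprism (V=6, E=12, F=8) along a 3-gon: merge 3 vertices and 3 edges, delete both glued faces → V=14, E=35, F=23.
Check: V − E + F = 14 − 35 + 23 = 2.

14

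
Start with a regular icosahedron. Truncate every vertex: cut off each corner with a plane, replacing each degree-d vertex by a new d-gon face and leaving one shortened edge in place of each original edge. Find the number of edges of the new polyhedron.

90

The base solid has V = 12, E = 30, F = 20.
Truncation replaces each original edge-end by a new vertex, so V′ = 2E = 60.
Each original edge survives, and each old vertex of degree d contributes d new edges; summing degrees gives Σd = 2E, so E′ = E + 2E = 3E = 90.
Each original face survives and each original vertex becomes one new face: F′ = F + V = 32.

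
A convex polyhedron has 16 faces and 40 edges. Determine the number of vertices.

26

Here V − E + F = 2.
V = 2 + E − F = 2 + 40 − 16 = 26.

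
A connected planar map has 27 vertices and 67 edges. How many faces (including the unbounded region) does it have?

Euler's formula for a connected plane graph: V − E + F = 2, so F = 2 − 27 + 67 = 42.

42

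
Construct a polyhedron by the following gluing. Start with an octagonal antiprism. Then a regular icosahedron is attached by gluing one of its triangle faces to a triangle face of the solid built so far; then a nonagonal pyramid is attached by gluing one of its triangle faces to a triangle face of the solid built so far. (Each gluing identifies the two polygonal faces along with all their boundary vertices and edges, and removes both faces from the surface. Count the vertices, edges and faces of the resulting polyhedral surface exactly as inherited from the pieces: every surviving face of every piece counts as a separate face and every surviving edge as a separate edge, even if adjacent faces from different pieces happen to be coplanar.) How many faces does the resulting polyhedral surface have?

44

An octagonal antiprism: V=16, E=32, F=18.
Attach a regular icosahedron (V=12, E=30, F=20) along a 3-gon: merge 3 vertices and 3 edges, delete both glued faces → V=25, E=59, F=36.
Attach a nonagonal pyramid (V=10, E=18, F=10) along a 3-gon: merge 3 vertices and 3 edges, delete both glued faces → V=32, E=74, F=44.
Check: V − E + F = 32 − 74 + 44 = 2.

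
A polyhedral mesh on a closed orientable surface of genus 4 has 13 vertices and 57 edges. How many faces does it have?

For a closed orientable surface of genus 4, χ = 2 − 2·4 = -6.
F = -6 − V + E = -6 − 13 + 57 = 38.

38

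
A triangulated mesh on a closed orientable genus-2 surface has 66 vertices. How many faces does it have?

136

χ = 2 − 2·2 = -2, and every face is a triangle so 3F = 2E.
V − E + F = -2 with E = 3F/2 gives 66 − (3/2 − 1)·F = -2, so F = 136 and E = 204.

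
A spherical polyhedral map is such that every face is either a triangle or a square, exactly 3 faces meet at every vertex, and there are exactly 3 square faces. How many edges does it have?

9

Let x be the number of triangles; then F = 3 + x.
Edge–face incidences: 2E = 4·3 + 3·x = 12 + 3x.
Every vertex has degree 3, so 3V = 2E.
Euler: V − E + F = 2 ⇒ (2E)/3 − E + (3 + x) = 2.
Multiply by 6: 2·(2E) − 3·(2E) + 6·(3 + x) = 12, i.e. 18 + 6x − (12 + 3x) = 12.
Collecting terms: 3x + 6 = 12, so 3x = 6, so x = 2.
Then 2E = 12 + 3·2 = 18, so E = 9, V = 2E/3 = 6, F = 3 + 2 = 5.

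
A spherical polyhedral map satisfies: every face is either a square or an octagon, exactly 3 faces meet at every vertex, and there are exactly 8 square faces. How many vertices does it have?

Let x be the number of octagons; then F = 8 + x.
Edge–face incidences: 2E = 4·8 + 8·x = 32 + 8x.
Every vertex has degree 3, so 3V = 2E.
Euler: V − E + F = 2 ⇒ (2E)/3 − E + (8 + x) = 2.
Multiply by 6: 2·(2E) − 3·(2E) + 6·(8 + x) = 12, i.e. 48 + 6x − (32 + 8x) = 12.
Collecting terms: −2x + 16 = 12, so −2x = −4, so x = 2.
Then 2E = 32 + 8·2 = 48, so E = 24, V = 2E/3 = 16, F = 8 + 2 = 10.

16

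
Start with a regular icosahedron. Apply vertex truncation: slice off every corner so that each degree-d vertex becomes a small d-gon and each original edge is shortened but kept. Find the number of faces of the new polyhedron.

The base solid has V = 12, E = 30, F = 20.
Truncation replaces each original edge-end by a new vertex, so V′ = 2E = 60.
Each original edge survives, and each old vertex of degree d contributes d new edges; summing degrees gives Σd = 2E, so E′ = E + 2E = 3E = 90.
Each original face survives and each original vertex becomes one new face: F′ = F + V = 32.

32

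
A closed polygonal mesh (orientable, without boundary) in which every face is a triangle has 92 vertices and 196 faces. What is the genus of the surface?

4

Every face is a triangle, so 2E = 3·196 = 588, giving E = 294.
χ = V − E + F = 92 − 294 + 196 = -6.
For a closed orientable surface χ = 2 − 2g, so g = (2 − (-6))/2 = 4.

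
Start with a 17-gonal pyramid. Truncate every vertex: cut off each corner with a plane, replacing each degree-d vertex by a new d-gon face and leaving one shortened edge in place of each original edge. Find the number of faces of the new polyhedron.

The base solid has V = 18, E = 34, F = 18.
Truncation replaces each original edge-end by a new vertex, so V′ = 2E = 68.
Each original edge survives, and each old vertex of degree d contributes d new edges; summing degrees gives Σd = 2E, so E′ = E + 2E = 3E = 102.
Each original face survives and each original vertex becomes one new face: F′ = F + V = 36.

36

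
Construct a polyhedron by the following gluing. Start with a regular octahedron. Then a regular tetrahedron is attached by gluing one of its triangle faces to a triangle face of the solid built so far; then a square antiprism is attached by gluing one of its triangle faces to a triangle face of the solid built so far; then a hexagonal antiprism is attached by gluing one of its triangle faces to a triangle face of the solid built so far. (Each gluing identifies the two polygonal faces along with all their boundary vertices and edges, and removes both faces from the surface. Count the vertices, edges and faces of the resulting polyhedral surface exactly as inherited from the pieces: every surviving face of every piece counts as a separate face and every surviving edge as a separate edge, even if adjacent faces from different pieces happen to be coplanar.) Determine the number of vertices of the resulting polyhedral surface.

21

A regular octahedron: V=6, E=12, F=8.
Attach a regular tetrahedron (V=4, E=6, F=4) along a 3-gon: merge 3 vertices and 3 edges, delete both glued faces → V=7, E=15, F=10.
Attach a square antiprism (V=8, E=16, F=10) along a 3-gon: merge 3 vertices and 3 edges, delete both glued faces → V=12, E=28, F=18.
Attach a hexagonal antiprism (V=12, E=24, F=14) along a 3-gon: merge 3 vertices and 3 edges, delete both glued faces → V=21, E=49, F=30.
Check: V − E + F = 21 − 49 + 30 = 2.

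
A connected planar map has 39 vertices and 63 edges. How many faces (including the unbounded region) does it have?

Euler's formula for a connected plane graph: V − E + F = 2, so F = 2 − 39 + 63 = 26.

26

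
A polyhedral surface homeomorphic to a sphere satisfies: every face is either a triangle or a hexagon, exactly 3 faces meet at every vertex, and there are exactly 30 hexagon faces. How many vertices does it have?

64

Let x be the number of triangles; then F = 30 + x.
Edge–face incidences: 2E = 6·30 + 3·x = 180 + 3x.
Every vertex has degree 3, so 3V = 2E.
Euler: V − E + F = 2 ⇒ (2E)/3 − E + (30 + x) = 2.
Multiply by 6: 2·(2E) − 3·(2E) + 6·(30 + x) = 12, i.e. 180 + 6x − (180 + 3x) = 12.
Collecting terms: 3x = 12, so x = 4.
Then 2E = 180 + 3·4 = 192, so E = 96, V = 2E/3 = 64, F = 30 + 4 = 34.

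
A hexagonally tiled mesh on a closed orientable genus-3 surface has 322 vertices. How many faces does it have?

163

χ = 2 − 2·3 = -4, and every face is a hexagon so 6F = 2E.
V − E + F = -4 with E = 6F/2 gives 322 − (6/2 − 1)·F = -4, so F = 163 and E = 489.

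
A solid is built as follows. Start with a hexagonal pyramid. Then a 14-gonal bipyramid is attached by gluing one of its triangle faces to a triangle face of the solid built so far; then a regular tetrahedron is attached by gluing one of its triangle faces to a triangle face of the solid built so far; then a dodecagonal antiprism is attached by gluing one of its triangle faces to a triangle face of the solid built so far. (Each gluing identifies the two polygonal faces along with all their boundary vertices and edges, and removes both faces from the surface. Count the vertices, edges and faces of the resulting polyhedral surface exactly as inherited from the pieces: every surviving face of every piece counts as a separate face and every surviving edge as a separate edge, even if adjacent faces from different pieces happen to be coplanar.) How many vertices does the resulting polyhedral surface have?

42

A hexagonal pyramid: V=7, E=12, F=7.
Attach a 14-gonal bipyramid (V=16, E=42, F=28) along a 3-gon: merge 3 vertices and 3 edges, delete both glued faces → V=20, E=51, F=33.
Attach a regular tetrahedron (V=4, E=6, F=4) along a 3-gon: merge 3 vertices and 3 edges, delete both glued faces → V=21, E=54, F=35.
Attach a dodecagonal antiprism (V=24, E=48, F=26) along a 3-gon: merge 3 vertices and 3 edges, delete both glued faces → V=42, E=99, F=59.
Check: V − E + F = 42 − 99 + 59 = 2.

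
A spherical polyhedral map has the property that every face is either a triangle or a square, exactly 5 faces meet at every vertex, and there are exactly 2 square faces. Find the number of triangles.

Let x be the number of triangles; then F = 2 + x.
Edge–face incidences: 2E = 4·2 + 3·x = 8 + 3x.
Every vertex has degree 5, so 5V = 2E.
Euler: V − E + F = 2 ⇒ (2E)/5 − E + (2 + x) = 2.
Multiply by 10: 2·(2E) − 5·(2E) + 10·(2 + x) = 20, i.e. 20 + 10x − 3·(8 + 3x) = 20.
Collecting terms: x − 4 = 20, so x = 24.
Then 2E = 8 + 3·24 = 80, so E = 40, V = 2E/5 = 16, F = 2 + 24 = 26.

24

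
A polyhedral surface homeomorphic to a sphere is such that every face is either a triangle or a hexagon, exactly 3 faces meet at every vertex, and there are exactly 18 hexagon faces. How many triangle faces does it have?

Let x be the number of triangles; then F = 18 + x.
Edge–face incidences: 2E = 6·18 + 3·x = 108 + 3x.
Every vertex has degree 3, so 3V = 2E.
Euler: V − E + F = 2 ⇒ (2E)/3 − E + (18 + x) = 2.
Multiply by 6: 2·(2E) − 3·(2E) + 6·(18 + x) = 12, i.e. 108 + 6x − (108 + 3x) = 12.
Collecting terms: 3x = 12, so x = 4.
Then 2E = 108 + 3·4 = 120, so E = 60, V = 2E/3 = 40, F = 18 + 4 = 22.

4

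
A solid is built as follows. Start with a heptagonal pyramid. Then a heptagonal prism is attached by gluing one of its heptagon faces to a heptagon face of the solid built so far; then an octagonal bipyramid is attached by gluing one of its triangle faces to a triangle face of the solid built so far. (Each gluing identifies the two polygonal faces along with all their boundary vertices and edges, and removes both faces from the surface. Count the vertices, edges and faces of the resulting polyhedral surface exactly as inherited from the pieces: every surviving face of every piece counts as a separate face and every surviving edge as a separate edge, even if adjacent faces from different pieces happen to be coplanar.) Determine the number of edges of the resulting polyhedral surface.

49

A heptagonal pyramid: V=8, E=14, F=8.
Attach a heptagonal prism (V=14, E=21, F=9) along a 7-gon: merge 7 vertices and 7 edges, delete both glued faces → V=15, E=28, F=15.
Attach an octagonal bipyramid (V=10, E=24, F=16) along a 3-gon: merge 3 vertices and 3 edges, delete both glued faces → V=22, E=49, F=29.
Check: V − E + F = 22 − 49 + 29 = 2.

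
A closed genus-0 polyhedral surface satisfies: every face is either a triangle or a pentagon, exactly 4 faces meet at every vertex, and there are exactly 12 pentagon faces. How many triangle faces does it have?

Let x be the number of triangles; then F = 12 + x.
Edge–face incidences: 2E = 5·12 + 3·x = 60 + 3x.
Every vertex has degree 4, so 4V = 2E.
Euler: V − E + F = 2 ⇒ (2E)/4 − E + (12 + x) = 2.
Multiply by 8: 2·(2E) − 4·(2E) + 8·(12 + x) = 16, i.e. 96 + 8x − 2·(60 + 3x) = 16.
Collecting terms: 2x − 24 = 16, so 2x = 40, so x = 20.
Then 2E = 60 + 3·20 = 120, so E = 60, V = 2E/4 = 30, F = 12 + 20 = 32.

20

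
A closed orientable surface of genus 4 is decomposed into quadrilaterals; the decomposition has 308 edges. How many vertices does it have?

148

χ = 2 − 2·4 = -6, and every face is a square so 4F = 2E.
F = 2E/4 = 154. Then V = -6 + E − F = -6 + 308 − 154 = 148.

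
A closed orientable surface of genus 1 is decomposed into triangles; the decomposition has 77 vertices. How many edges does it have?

χ = 2 − 2·1 = 0, and every face is a triangle so 3F = 2E.
V − E + F = 0 with E = 3F/2 gives 77 − (3/2 − 1)·F = 0, so F = 154 and E = 231.

231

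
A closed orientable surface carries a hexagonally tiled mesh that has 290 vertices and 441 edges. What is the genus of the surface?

Every face is a hexagon and each edge borders two faces, so 6F = 2·441, giving F = 147.
χ = V − E + F = 290 − 441 + 147 = -4.
For a closed orientable surface χ = 2 − 2g, so g = (2 − (-4))/2 = 3.

3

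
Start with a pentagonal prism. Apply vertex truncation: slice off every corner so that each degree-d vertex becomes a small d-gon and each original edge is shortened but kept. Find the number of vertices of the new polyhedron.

30

The base solid has V = 10, E = 15, F = 7.
Truncation replaces each original edge-end by a new vertex, so V′ = 2E = 30.
Each original edge survives, and each old vertex of degree d contributes d new edges; summing degrees gives Σd = 2E, so E′ = E + 2E = 3E = 45.
Each original face survives and each original vertex becomes one new face: F′ = F + V = 17.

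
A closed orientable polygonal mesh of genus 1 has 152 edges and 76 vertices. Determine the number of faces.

For a closed orientable surface of genus 1, χ = 2 − 2·1 = 0.
F = 0 − V + E = 0 − 76 + 152 = 76.

76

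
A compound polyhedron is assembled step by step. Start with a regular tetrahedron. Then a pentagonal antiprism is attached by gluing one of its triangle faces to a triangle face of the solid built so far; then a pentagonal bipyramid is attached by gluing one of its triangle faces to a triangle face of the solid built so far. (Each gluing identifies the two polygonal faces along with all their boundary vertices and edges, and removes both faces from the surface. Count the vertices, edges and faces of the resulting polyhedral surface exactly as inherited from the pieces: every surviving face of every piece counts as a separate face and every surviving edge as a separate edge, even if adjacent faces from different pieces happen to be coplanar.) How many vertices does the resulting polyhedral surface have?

A regular tetrahedron: V=4, E=6, F=4.
Attach a pentagonal antiprism (V=10, E=20, F=12) along a 3-gon: merge 3 vertices and 3 edges, delete both glued faces → V=11, E=23, F=14.
Attach a pentagonal bipyramid (V=7, E=15, F=10) along a 3-gon: merge 3 vertices and 3 edges, delete both glued faces → V=15, E=35, F=22.
Check: V − E + F = 15 − 35 + 22 = 2.

15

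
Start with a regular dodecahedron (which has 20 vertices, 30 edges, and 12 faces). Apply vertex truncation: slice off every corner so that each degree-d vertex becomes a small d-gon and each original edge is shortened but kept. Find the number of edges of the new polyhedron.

Truncation replaces each original edge-end by a new vertex, so V′ = 2E = 60.
Each original edge survives, and each old vertex of degree d contributes d new edges; summing degrees gives Σd = 2E, so E′ = E + 2E = 3E = 90.
Each original face survives and each original vertex becomes one new face: F′ = F + V = 32.

90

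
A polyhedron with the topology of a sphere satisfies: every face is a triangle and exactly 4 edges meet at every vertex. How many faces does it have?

Each face has 3 edges and each edge borders two faces, so 2E = 3F.
Each vertex has degree 4, so 4V = 2E and hence V = 3F/4.
Euler: V − E + F = 2 ⇒ (3F/4) − (3F/2) + F = 2.
Multiply by 8: (6 − 12 + 8)F = 16, i.e. 2F = 16.
So F = 8, E = 3·8/2 = 12, V = 3·8/4 = 6.

8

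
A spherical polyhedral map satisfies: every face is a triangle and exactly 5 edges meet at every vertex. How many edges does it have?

30

Each face has 3 edges and each edge borders two faces, so 2E = 3F.
Each vertex has degree 5, so 5V = 2E and hence V = 3F/5.
Euler: V − E + F = 2 ⇒ (3F/5) − (3F/2) + F = 2.
Multiply by 10: (6 − 15 + 10)F = 20, i.e. 1F = 20.
So F = 20, E = 3·20/2 = 30, V = 3·20/5 = 12.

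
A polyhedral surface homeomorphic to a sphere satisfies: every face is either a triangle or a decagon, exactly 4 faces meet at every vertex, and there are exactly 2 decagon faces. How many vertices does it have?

20

Let x be the number of triangles; then F = 2 + x.
Edge–face incidences: 2E = 10·2 + 3·x = 20 + 3x.
Every vertex has degree 4, so 4V = 2E.
Euler: V − E + F = 2 ⇒ (2E)/4 − E + (2 + x) = 2.
Multiply by 8: 2·(2E) − 4·(2E) + 8·(2 + x) = 16, i.e. 16 + 8x − 2·(20 + 3x) = 16.
Collecting terms: 2x − 24 = 16, so 2x = 40, so x = 20.
Then 2E = 20 + 3·20 = 80, so E = 40, V = 2E/4 = 20, F = 2 + 20 = 22.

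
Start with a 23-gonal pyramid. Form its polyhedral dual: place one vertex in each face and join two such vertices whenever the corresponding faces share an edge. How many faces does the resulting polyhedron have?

24

The base solid has V = 24, E = 46, F = 24.
The dual swaps V and F and preserves E: V′ = F = 24, E′ = E = 46, F′ = V = 24.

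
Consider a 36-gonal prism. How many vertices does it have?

72

A prism on an n-gon has two n-gon bases and n rectangular sides: V = 2·36 = 72, E = 3·36 = 108, F = 36 + 2 = 38.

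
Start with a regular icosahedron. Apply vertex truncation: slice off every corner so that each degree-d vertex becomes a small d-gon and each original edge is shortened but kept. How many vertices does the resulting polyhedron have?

60

The base solid has V = 12, E = 30, F = 20.
Truncation replaces each original edge-end by a new vertex, so V′ = 2E = 60.
Each original edge survives, and each old vertex of degree d contributes d new edges; summing degrees gives Σd = 2E, so E′ = E + 2E = 3E = 90.
Each original face survives and each original vertex becomes one new face: F′ = F + V = 32.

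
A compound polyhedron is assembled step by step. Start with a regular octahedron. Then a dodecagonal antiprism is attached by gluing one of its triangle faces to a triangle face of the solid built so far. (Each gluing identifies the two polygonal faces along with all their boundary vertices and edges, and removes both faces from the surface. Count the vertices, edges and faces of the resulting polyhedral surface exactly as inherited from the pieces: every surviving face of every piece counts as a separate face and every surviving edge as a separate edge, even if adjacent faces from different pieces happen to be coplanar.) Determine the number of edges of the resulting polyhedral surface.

A regular octahedron: V=6, E=12, F=8.
Attach a dodecagonal antiprism (V=24, E=48, F=26) along a 3-gon: merge 3 vertices and 3 edges, delete both glued faces → V=27, E=57, F=32.
Check: V − E + F = 27 − 57 + 32 = 2.

57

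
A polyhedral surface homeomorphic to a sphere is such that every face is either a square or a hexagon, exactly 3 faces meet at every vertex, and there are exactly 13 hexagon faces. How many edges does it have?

51

Let x be the number of squares; then F = 13 + x.
Edge–face incidences: 2E = 6·13 + 4·x = 78 + 4x.
Every vertex has degree 3, so 3V = 2E.
Euler: V − E + F = 2 ⇒ (2E)/3 − E + (13 + x) = 2.
Multiply by 6: 2·(2E) − 3·(2E) + 6·(13 + x) = 12, i.e. 78 + 6x − (78 + 4x) = 12.
Collecting terms: 2x = 12, so x = 6.
Then 2E = 78 + 4·6 = 102, so E = 51, V = 2E/3 = 34, F = 13 + 6 = 19.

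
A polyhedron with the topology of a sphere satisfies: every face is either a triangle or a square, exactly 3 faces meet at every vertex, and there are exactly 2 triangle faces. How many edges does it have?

9

Let x be the number of squares; then F = 2 + x.
Edge–face incidences: 2E = 3·2 + 4·x = 6 + 4x.
Every vertex has degree 3, so 3V = 2E.
Euler: V − E + F = 2 ⇒ (2E)/3 − E + (2 + x) = 2.
Multiply by 6: 2·(2E) − 3·(2E) + 6·(2 + x) = 12, i.e. 12 + 6x − (6 + 4x) = 12.
Collecting terms: 2x + 6 = 12, so 2x = 6, so x = 3.
Then 2E = 6 + 4·3 = 18, so E = 9, V = 2E/3 = 6, F = 2 + 3 = 5.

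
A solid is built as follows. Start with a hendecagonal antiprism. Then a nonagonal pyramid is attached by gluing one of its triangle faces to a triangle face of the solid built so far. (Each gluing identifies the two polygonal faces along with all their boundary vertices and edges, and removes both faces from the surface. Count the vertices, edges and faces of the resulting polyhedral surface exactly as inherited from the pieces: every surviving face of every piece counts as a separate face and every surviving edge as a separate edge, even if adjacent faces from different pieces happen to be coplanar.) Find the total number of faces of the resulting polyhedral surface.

A hendecagonal antiprism: V=22, E=44, F=24.
Attach a nonagonal pyramid (V=10, E=18, F=10) along a 3-gon: merge 3 vertices and 3 edges, delete both glued faces → V=29, E=59, F=32.
Check: V − E + F = 29 − 59 + 32 = 2.

32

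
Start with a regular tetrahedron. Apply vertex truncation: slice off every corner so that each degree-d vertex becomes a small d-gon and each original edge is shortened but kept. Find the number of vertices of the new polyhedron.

12

The base solid has V = 4, E = 6, F = 4.
Truncation replaces each original edge-end by a new vertex, so V′ = 2E = 12.
Each original edge survives, and each old vertex of degree d contributes d new edges; summing degrees gives Σd = 2E, so E′ = E + 2E = 3E = 18.
Each original face survives and each original vertex becomes one new face: F′ = F + V = 8.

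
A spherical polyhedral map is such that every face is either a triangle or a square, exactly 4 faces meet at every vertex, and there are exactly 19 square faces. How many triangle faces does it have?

Let x be the number of triangles; then F = 19 + x.
Edge–face incidences: 2E = 4·19 + 3·x = 76 + 3x.
Every vertex has degree 4, so 4V = 2E.
Euler: V − E + F = 2 ⇒ (2E)/4 − E + (19 + x) = 2.
Multiply by 8: 2·(2E) − 4·(2E) + 8·(19 + x) = 16, i.e. 152 + 8x − 2·(76 + 3x) = 16.
Collecting terms: 2x = 16, so x = 8.
Then 2E = 76 + 3·8 = 100, so E = 50, V = 2E/4 = 25, F = 19 + 8 = 27.

8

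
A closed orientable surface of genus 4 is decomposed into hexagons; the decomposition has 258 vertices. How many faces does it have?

χ = 2 − 2·4 = -6, and every face is a hexagon so 6F = 2E.
V − E + F = -6 with E = 6F/2 gives 258 − (6/2 − 1)·F = -6, so F = 132 and E = 396.

132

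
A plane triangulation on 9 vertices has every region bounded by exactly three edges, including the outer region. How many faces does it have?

In a plane triangulation 3F = 2E and V − E + F = 2, so F = 2V − 4 = 2·9 − 4 = 14.

14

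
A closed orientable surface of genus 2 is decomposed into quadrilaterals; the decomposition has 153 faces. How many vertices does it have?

χ = 2 − 2·2 = -2, and every face is a square so 4F = 2E.
E = 4·153/2 = 306. Then V = -2 + E − F = -2 + 306 − 153 = 151.

151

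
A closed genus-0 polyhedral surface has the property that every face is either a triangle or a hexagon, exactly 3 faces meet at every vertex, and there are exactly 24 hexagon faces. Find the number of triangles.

4

Let x be the number of triangles; then F = 24 + x.
Edge–face incidences: 2E = 6·24 + 3·x = 144 + 3x.
Every vertex has degree 3, so 3V = 2E.
Euler: V − E + F = 2 ⇒ (2E)/3 − E + (24 + x) = 2.
Multiply by 6: 2·(2E) − 3·(2E) + 6·(24 + x) = 12, i.e. 144 + 6x − (144 + 3x) = 12.
Collecting terms: 3x = 12, so x = 4.
Then 2E = 144 + 3·4 = 156, so E = 78, V = 2E/3 = 52, F = 24 + 4 = 28.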